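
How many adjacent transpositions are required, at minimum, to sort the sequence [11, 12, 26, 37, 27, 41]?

1

Each adjacent swap fixes exactly one inversion, so the minimum swap count equals the number of inversions.
Count inversions — for each element, later elements that are smaller:
11: none → 0
12: none → 0
26: none → 0
37: 27 → 1
27: none → 0
41: none → 0
Total inversions: 0 + 0 + 0 + 1 + 0 + 0 = 1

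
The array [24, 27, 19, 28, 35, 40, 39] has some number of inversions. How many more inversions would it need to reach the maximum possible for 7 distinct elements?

Maximum inversions for 7 distinct elements is C(7, 2) = 7·6/2 = 21.
Current inversions — for each element, count later smaller elements:
24: 1
27: 1
19: 0
28: 0
35: 0
40: 1
39: 0
Current total: 1 + 1 + 0 + 0 + 0 + 1 + 0 = 3
Shortfall: 21 − 3 = 18

18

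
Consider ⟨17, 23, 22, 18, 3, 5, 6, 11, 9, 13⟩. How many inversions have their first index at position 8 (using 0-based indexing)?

The element at index 8 is 9.
Elements after it: 13
None of them are smaller than 9.

0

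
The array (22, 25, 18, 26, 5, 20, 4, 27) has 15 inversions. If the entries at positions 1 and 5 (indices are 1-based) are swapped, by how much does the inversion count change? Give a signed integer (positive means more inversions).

Positions 1 and 5 hold 22 and 5; after swapping, the array is [5, 25, 18, 26, 22, 20, 4, 27].
Sweep left to right; for each value list the smaller values that follow it:
5 → 4 → 1
25 → 18, 22, 20, 4 → 4
18 → 4 → 1
26 → 22, 20, 4 → 3
22 → 20, 4 → 2
20 → 4 → 1
4 → none → 0
27 → none → 0
Sum: 1 + 4 + 1 + 3 + 2 + 1 + 0 + 0 = 12
Change: 12 − 15 = -3

-3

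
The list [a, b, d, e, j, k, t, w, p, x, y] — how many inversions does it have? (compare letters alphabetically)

Inversions: 2

Element-by-element contributions:
a → none → 0
b → none → 0
d → none → 0
e → none → 0
j → none → 0
k → none → 0
t → p → 1
w → p → 1
p → none → 0
x → none → 0
y → none → 0
Sum: 0 + 0 + 0 + 0 + 0 + 0 + 1 + 1 + 0 + 0 + 0 = 2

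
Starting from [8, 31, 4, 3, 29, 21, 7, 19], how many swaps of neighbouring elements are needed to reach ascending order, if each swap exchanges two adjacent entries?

There are 15 adjacent swaps.

The minimum number of adjacent swaps to sort an array equals its inversion count, since every such swap removes exactly one inversion.
Count inversions — for each element, later elements that are smaller:
8: 4, 3, 7 → 3
31: 4, 3, 29, 21, 7, 19 → 6
4: 3 → 1
3: none → 0
29: 21, 7, 19 → 3
21: 7, 19 → 2
7: none → 0
19: none → 0
Total inversions: 3 + 6 + 1 + 0 + 3 + 2 + 0 + 0 = 15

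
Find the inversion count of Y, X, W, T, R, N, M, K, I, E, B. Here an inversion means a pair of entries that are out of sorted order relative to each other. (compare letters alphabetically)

Element-by-element contributions:
Y → X, W, T, R, N, M, K, I, E, B → 10
X → W, T, R, N, M, K, I, E, B → 9
W → T, R, N, M, K, I, E, B → 8
T → R, N, M, K, I, E, B → 7
R → N, M, K, I, E, B → 6
N → M, K, I, E, B → 5
M → K, I, E, B → 4
K → I, E, B → 3
I → E, B → 2
E → B → 1
B → none → 0
Sum: 10 + 9 + 8 + 7 + 6 + 5 + 4 + 3 + 2 + 1 + 0 = 55

55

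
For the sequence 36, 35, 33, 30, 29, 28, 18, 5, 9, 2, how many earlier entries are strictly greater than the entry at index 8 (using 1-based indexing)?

7

The element at index 8 is 5.
Elements before it: 36, 35, 33, 30, 29, 28, 18
Those larger than 5: 36, 35, 33, 30, 29, 28, 18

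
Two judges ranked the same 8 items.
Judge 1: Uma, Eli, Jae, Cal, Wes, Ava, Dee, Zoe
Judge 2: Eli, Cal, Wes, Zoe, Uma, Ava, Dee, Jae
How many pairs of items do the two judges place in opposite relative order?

Assign each item its position (1..8) in the first ordering, then rewrite the second ordering as that position sequence:
positions: Uma→1, Eli→2, Jae→3, Cal→4, Wes→5, Ava→6, Dee→7, Zoe→8
second ordering as positions: [2, 4, 5, 8, 1, 6, 7, 3]
Discordant pairs = inversions in this position sequence.
2: 1 → 1
4: 1, 3 → 2
5: 1, 3 → 2
8: 1, 6, 7, 3 → 4
1: 0
6: 3 → 1
7: 3 → 1
3: 0
Total: 1 + 2 + 2 + 4 + 0 + 1 + 1 + 0 = 11

11 discordant pairs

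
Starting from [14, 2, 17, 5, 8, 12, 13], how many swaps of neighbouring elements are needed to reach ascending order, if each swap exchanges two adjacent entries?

Each adjacent swap fixes exactly one inversion, so the minimum swap count equals the number of inversions.
Count inversions — for each element, later elements that are smaller:
14: 2, 5, 8, 12, 13 → 5
2: none → 0
17: 5, 8, 12, 13 → 4
5: none → 0
8: none → 0
12: none → 0
13: none → 0
Total inversions: 5 + 0 + 4 + 0 + 0 + 0 + 0 = 9

There are 9 swaps.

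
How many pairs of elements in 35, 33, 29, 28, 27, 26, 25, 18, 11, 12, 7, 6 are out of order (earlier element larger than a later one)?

65 out-of-order pairs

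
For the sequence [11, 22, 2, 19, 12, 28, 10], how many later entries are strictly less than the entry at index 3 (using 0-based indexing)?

The element at index 3 is 19.
Elements after it: 12, 28, 10
Those smaller than 19: 12, 10

2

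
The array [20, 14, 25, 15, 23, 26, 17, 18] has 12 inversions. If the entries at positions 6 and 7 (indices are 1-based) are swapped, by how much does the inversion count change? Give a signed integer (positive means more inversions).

-1

Positions 6 and 7 hold 26 and 17; after swapping, the array is [20, 14, 25, 15, 23, 17, 26, 18].
Count, for each position, how many later elements it exceeds:
20 → 14, 15, 17, 18 → 4
14 → none → 0
25 → 15, 23, 17, 18 → 4
15 → none → 0
23 → 17, 18 → 2
17 → none → 0
26 → 18 → 1
18 → none → 0
Sum: 4 + 0 + 4 + 0 + 2 + 0 + 1 + 0 = 11
Change: 11 − 12 = -1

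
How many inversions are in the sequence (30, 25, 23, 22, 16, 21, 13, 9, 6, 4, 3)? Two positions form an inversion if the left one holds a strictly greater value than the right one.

54 inversions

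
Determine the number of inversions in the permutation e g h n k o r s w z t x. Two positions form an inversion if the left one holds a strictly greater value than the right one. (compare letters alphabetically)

Inversions: 4

Sweep left to right; for each value list the smaller values that follow it:
e → none → 0
g → none → 0
h → none → 0
n → k → 1
k → none → 0
o → none → 0
r → none → 0
s → none → 0
w → t → 1
z → t, x → 2
t → none → 0
x → none → 0
Sum: 0 + 0 + 0 + 1 + 0 + 0 + 0 + 0 + 1 + 2 + 0 + 0 = 4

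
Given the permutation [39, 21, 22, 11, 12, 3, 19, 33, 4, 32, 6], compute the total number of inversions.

34

Element-by-element contributions:
39: 10
21: 6
22: 6
11: 3
12: 3
3: 0
19: 2
33: 3
4: 0
32: 1
6: 0
Sum: 10 + 6 + 6 + 3 + 3 + 0 + 2 + 3 + 0 + 1 + 0 = 34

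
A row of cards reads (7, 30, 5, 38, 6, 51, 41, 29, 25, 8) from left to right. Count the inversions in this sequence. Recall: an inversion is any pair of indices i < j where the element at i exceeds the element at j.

21

Element-by-element contributions:
7: 2
30: 5
5: 0
38: 4
6: 0
51: 4
41: 3
29: 2
25: 1
8: 0
Sum: 2 + 5 + 0 + 4 + 0 + 4 + 3 + 2 + 1 + 0 = 21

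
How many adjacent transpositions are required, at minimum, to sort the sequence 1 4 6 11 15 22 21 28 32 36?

1

Minimum adjacent swaps = number of inversions (each swap of adjacent out-of-order elements removes one inversion and no swap can remove more).
Count inversions — for each element, later elements that are smaller:
1: none → 0
4: none → 0
6: none → 0
11: none → 0
15: none → 0
22: 21 → 1
21: none → 0
28: none → 0
32: none → 0
36: none → 0
Total inversions: 0 + 0 + 0 + 0 + 0 + 1 + 0 + 0 + 0 + 0 = 1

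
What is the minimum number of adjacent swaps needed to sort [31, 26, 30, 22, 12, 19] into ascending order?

13

Minimum adjacent swaps = number of inversions (each swap of adjacent out-of-order elements removes one inversion and no swap can remove more).
Count inversions — for each element, later elements that are smaller:
31: 26, 30, 22, 12, 19 → 5
26: 22, 12, 19 → 3
30: 22, 12, 19 → 3
22: 12, 19 → 2
12: none → 0
19: none → 0
Total inversions: 5 + 3 + 3 + 2 + 0 + 0 = 13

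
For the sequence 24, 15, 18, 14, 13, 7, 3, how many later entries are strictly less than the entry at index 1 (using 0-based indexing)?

4

The element at index 1 is 15.
Elements after it: 18, 14, 13, 7, 3
Those smaller than 15: 14, 13, 7, 3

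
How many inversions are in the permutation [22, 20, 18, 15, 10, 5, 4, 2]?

Sweep left to right; for each value list the smaller values that follow it:
22: 7
20: 6
18: 5
15: 4
10: 3
5: 2
4: 1
2: 0
Sum: 7 + 6 + 5 + 4 + 3 + 2 + 1 + 0 = 28

28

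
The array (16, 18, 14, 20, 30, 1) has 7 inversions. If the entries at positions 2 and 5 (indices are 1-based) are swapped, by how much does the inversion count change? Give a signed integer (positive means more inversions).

+3

Positions 2 and 5 hold 18 and 30; after swapping, the array is [16, 30, 14, 20, 18, 1].
Count, for each position, how many later elements it exceeds:
16: 2
30: 4
14: 1
20: 2
18: 1
1: 0
Sum: 2 + 4 + 1 + 2 + 1 + 0 = 10
Change: 10 − 7 = +3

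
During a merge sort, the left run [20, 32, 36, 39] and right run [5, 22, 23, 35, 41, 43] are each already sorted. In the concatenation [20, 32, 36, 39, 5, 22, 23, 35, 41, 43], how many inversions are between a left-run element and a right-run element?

12

Count, for every r in R, how many entries of L exceed r:
r = 5: 20, 32, 36, 39 → 4
r = 22: 32, 36, 39 → 3
r = 23: 32, 36, 39 → 3
r = 35: 36, 39 → 2
r = 41: none → 0
r = 43: none → 0
Cross-inversions: 4 + 3 + 3 + 2 + 0 + 0 = 12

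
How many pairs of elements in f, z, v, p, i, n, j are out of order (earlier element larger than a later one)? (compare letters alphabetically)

Sweep left to right; for each value list the smaller values that follow it:
f → none → 0
z → v, p, i, n, j → 5
v → p, i, n, j → 4
p → i, n, j → 3
i → none → 0
n → j → 1
j → none → 0
Sum: 0 + 5 + 4 + 3 + 0 + 1 + 0 = 13

13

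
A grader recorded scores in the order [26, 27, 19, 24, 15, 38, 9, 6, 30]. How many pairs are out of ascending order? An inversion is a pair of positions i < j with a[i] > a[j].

22

For each element, count later entries that are smaller:
26: 5
27: 5
19: 3
24: 3
15: 2
38: 3
9: 1
6: 0
30: 0
Sum: 5 + 5 + 3 + 3 + 2 + 3 + 1 + 0 + 0 = 22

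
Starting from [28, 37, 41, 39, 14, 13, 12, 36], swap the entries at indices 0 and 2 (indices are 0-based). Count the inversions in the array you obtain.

Positions 0 and 2 hold 28 and 41; after swapping, the array is [41, 37, 28, 39, 14, 13, 12, 36].
Count, for each position, how many later elements it exceeds:
41: 7
37: 5
28: 3
39: 4
14: 2
13: 1
12: 0
36: 0
Sum: 7 + 5 + 3 + 4 + 2 + 1 + 0 + 0 = 22

22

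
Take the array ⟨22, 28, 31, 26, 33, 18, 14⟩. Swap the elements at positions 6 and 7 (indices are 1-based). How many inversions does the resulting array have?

12 inversions

Positions 6 and 7 hold 18 and 14; after swapping, the array is [22, 28, 31, 26, 33, 14, 18].
Element-by-element contributions:
22 → 14, 18 → 2
28 → 26, 14, 18 → 3
31 → 26, 14, 18 → 3
26 → 14, 18 → 2
33 → 14, 18 → 2
14 → none → 0
18 → none → 0
Sum: 2 + 3 + 3 + 2 + 2 + 0 + 0 = 12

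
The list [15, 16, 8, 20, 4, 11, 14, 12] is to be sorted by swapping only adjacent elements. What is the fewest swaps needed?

The minimum number of adjacent swaps to sort an array equals its inversion count, since every such swap removes exactly one inversion.
Count inversions — for each element, later elements that are smaller:
15: 8, 4, 11, 14, 12 → 5
16: 8, 4, 11, 14, 12 → 5
8: 4 → 1
20: 4, 11, 14, 12 → 4
4: none → 0
11: none → 0
14: 12 → 1
12: none → 0
Total inversions: 5 + 5 + 1 + 4 + 0 + 0 + 1 + 0 = 16

There are 16 swaps.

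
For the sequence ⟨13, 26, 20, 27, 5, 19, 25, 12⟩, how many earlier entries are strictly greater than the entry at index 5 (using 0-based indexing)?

3

The element at index 5 is 19.
Elements before it: 13, 26, 20, 27, 5
Those larger than 19: 26, 20, 27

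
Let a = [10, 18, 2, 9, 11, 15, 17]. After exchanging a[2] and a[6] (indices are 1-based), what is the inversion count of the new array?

Inversions: 6

Positions 2 and 6 hold 18 and 15; after swapping, the array is [10, 15, 2, 9, 11, 18, 17].
Element-by-element contributions:
10: 2
15: 3
2: 0
9: 0
11: 0
18: 1
17: 0
Sum: 2 + 3 + 0 + 0 + 0 + 1 + 0 = 6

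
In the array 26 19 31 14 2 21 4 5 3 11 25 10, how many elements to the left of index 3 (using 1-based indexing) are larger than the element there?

0

The element at index 3 is 31.
Elements before it: 26, 19
None of them are larger than 31.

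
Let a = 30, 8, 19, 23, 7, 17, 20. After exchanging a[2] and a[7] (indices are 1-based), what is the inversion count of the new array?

Positions 2 and 7 hold 8 and 20; after swapping, the array is [30, 20, 19, 23, 7, 17, 8].
Element-by-element contributions:
30: 6
20: 4
19: 3
23: 3
7: 0
17: 1
8: 0
Sum: 6 + 4 + 3 + 3 + 0 + 1 + 0 = 17

17 inversions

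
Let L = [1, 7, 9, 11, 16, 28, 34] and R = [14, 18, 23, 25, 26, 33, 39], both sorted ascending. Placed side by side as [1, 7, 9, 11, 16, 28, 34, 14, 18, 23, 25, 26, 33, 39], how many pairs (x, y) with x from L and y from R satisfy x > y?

Take each right-half value and tally the left-half values above it:
r = 14: 16, 28, 34 → 3
r = 18: 28, 34 → 2
r = 23: 28, 34 → 2
r = 25: 28, 34 → 2
r = 26: 28, 34 → 2
r = 33: 34 → 1
r = 39: none → 0
Cross-inversions: 3 + 2 + 2 + 2 + 2 + 1 + 0 = 12

12 split inversions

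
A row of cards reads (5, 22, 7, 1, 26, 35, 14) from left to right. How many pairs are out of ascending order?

Out-of-order pairs: 7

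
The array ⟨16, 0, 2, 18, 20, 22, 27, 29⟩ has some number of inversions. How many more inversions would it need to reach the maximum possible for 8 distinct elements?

Maximum inversions for 8 distinct elements is C(8, 2) = 8·7/2 = 28.
Current inversions — for each element, count later smaller elements:
16: 2
0: 0
2: 0
18: 0
20: 0
22: 0
27: 0
29: 0
Current total: 2 + 0 + 0 + 0 + 0 + 0 + 0 + 0 = 2
Shortfall: 28 − 2 = 26

26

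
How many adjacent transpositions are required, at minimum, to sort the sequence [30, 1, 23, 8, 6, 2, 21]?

13 swaps

The minimum number of adjacent swaps to sort an array equals its inversion count, since every such swap removes exactly one inversion.
Count inversions — for each element, later elements that are smaller:
30: 1, 23, 8, 6, 2, 21 → 6
1: none → 0
23: 8, 6, 2, 21 → 4
8: 6, 2 → 2
6: 2 → 1
2: none → 0
21: none → 0
Total inversions: 6 + 0 + 4 + 2 + 1 + 0 + 0 = 13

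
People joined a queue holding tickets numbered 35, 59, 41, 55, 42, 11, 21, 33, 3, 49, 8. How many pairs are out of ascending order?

There are 38 inversions.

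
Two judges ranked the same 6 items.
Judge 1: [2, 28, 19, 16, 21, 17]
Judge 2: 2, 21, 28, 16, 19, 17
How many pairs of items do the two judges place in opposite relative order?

4 discordant pairs

Assign each item its position (1..6) in the first ordering, then rewrite the second ordering as that position sequence:
positions: 2→1, 28→2, 19→3, 16→4, 21→5, 17→6
second ordering as positions: [1, 5, 2, 4, 3, 6]
Discordant pairs = inversions in this position sequence.
1: 0
5: 2, 4, 3 → 3
2: 0
4: 3 → 1
3: 0
6: 0
Total: 0 + 3 + 0 + 1 + 0 + 0 = 4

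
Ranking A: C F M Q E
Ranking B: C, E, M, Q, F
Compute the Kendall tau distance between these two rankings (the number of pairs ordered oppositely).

5 discordant pairs

Assign each item its position (1..5) in the first ordering, then rewrite the second ordering as that position sequence:
positions: C→1, F→2, M→3, Q→4, E→5
second ordering as positions: [1, 5, 3, 4, 2]
Discordant pairs = inversions in this position sequence.
1: 0
5: 3, 4, 2 → 3
3: 2 → 1
4: 2 → 1
2: 0
Total: 0 + 3 + 1 + 1 + 0 = 5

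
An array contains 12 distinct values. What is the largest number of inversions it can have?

66

A reversed (strictly descending) arrangement makes every pair an inversion, giving C(12, 2) inversions.
C(12, 2) = 12·11/2 = 66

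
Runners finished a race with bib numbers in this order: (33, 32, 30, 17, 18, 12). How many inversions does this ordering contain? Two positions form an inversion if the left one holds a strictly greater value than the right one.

For each element, count later entries that are smaller:
33: 5
32: 4
30: 3
17: 1
18: 1
12: 0
Sum: 5 + 4 + 3 + 1 + 1 + 0 = 14

14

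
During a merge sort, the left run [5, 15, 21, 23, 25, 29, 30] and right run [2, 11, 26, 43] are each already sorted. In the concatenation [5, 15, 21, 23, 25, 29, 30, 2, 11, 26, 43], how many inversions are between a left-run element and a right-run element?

15

For each element r of the right run, count left-run elements greater than r:
r = 2: 5, 15, 21, 23, 25, 29, 30 → 7
r = 11: 15, 21, 23, 25, 29, 30 → 6
r = 26: 29, 30 → 2
r = 43: none → 0
Cross-inversions: 7 + 6 + 2 + 0 = 15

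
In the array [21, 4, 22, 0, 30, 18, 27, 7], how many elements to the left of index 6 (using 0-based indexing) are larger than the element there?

1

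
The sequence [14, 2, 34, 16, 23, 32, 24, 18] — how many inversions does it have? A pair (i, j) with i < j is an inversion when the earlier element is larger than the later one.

For each element, count later entries that are smaller:
14: 1
2: 0
34: 5
16: 0
23: 1
32: 2
24: 1
18: 0
Sum: 1 + 0 + 5 + 0 + 1 + 2 + 1 + 0 = 10

There are 10 out-of-order pairs.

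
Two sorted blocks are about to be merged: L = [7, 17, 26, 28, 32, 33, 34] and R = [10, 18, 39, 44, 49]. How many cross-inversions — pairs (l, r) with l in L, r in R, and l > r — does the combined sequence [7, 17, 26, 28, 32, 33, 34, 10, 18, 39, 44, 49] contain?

Cross-inversions: 11

Take each right-half value and tally the left-half values above it:
r = 10: 17, 26, 28, 32, 33, 34 → 6
r = 18: 26, 28, 32, 33, 34 → 5
r = 39: none → 0
r = 44: none → 0
r = 49: none → 0
Cross-inversions: 6 + 5 + 0 + 0 + 0 = 11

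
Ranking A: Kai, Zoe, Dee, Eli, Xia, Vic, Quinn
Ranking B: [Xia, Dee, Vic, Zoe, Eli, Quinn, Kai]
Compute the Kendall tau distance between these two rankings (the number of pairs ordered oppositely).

Assign each item its position (1..7) in the first ordering, then rewrite the second ordering as that position sequence:
positions: Kai→1, Zoe→2, Dee→3, Eli→4, Xia→5, Vic→6, Quinn→7
second ordering as positions: [5, 3, 6, 2, 4, 7, 1]
Discordant pairs = inversions in this position sequence.
5: 3, 2, 4, 1 → 4
3: 2, 1 → 2
6: 2, 4, 1 → 3
2: 1 → 1
4: 1 → 1
7: 1 → 1
1: 0
Total: 4 + 2 + 3 + 1 + 1 + 1 + 0 = 12

12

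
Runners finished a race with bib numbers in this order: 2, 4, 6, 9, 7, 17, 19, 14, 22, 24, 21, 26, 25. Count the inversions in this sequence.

6

Sweep left to right; for each value list the smaller values that follow it:
2 → none → 0
4 → none → 0
6 → none → 0
9 → 7 → 1
7 → none → 0
17 → 14 → 1
19 → 14 → 1
14 → none → 0
22 → 21 → 1
24 → 21 → 1
21 → none → 0
26 → 25 → 1
25 → none → 0
Sum: 0 + 0 + 0 + 1 + 0 + 1 + 1 + 0 + 1 + 1 + 0 + 1 + 0 = 6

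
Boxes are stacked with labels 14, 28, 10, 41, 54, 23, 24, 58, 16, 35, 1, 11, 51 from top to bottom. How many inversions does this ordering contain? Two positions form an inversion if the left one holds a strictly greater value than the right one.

38 inversions

Element-by-element contributions:
14 → 10, 1, 11 → 3
28 → 10, 23, 24, 16, 1, 11 → 6
10 → 1 → 1
41 → 23, 24, 16, 35, 1, 11 → 6
54 → 23, 24, 16, 35, 1, 11, 51 → 7
23 → 16, 1, 11 → 3
24 → 16, 1, 11 → 3
58 → 16, 35, 1, 11, 51 → 5
16 → 1, 11 → 2
35 → 1, 11 → 2
1 → none → 0
11 → none → 0
51 → none → 0
Sum: 3 + 6 + 1 + 6 + 7 + 3 + 3 + 5 + 2 + 2 + 0 + 0 + 0 = 38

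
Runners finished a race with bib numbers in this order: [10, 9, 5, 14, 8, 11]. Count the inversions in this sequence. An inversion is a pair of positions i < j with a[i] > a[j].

Listing every pair i<j with a[i]>a[j] (using 1-based positions):
(1,2): 10 > 9
(1,3): 10 > 5
(1,5): 10 > 8
(2,3): 9 > 5
(2,5): 9 > 8
(4,5): 14 > 8
(4,6): 14 > 11
That's 7 pairs.

7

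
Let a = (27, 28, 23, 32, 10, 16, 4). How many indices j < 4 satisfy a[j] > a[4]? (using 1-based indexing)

0

The element at index 4 is 32.
Elements before it: 27, 28, 23
None of them are larger than 32.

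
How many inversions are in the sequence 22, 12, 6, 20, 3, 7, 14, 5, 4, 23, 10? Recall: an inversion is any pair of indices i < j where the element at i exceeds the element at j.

Sweep left to right; for each value list the smaller values that follow it:
22 → 12, 6, 20, 3, 7, 14, 5, 4, 10 → 9
12 → 6, 3, 7, 5, 4, 10 → 6
6 → 3, 5, 4 → 3
20 → 3, 7, 14, 5, 4, 10 → 6
3 → none → 0
7 → 5, 4 → 2
14 → 5, 4, 10 → 3
5 → 4 → 1
4 → none → 0
23 → 10 → 1
10 → none → 0
Sum: 9 + 6 + 3 + 6 + 0 + 2 + 3 + 1 + 0 + 1 + 0 = 31

31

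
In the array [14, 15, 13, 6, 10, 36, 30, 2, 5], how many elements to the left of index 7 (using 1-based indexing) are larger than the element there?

1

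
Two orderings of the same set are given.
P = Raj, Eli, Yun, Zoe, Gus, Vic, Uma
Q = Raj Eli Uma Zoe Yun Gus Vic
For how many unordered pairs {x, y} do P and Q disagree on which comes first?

5 disagreeing pairs

Assign each item its position (1..7) in the first ordering, then rewrite the second ordering as that position sequence:
positions: Raj→1, Eli→2, Yun→3, Zoe→4, Gus→5, Vic→6, Uma→7
second ordering as positions: [1, 2, 7, 4, 3, 5, 6]
Discordant pairs = inversions in this position sequence.
1: 0
2: 0
7: 4, 3, 5, 6 → 4
4: 3 → 1
3: 0
5: 0
6: 0
Total: 0 + 0 + 4 + 1 + 0 + 0 + 0 = 5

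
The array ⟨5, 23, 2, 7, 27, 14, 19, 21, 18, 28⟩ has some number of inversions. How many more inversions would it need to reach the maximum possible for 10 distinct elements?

32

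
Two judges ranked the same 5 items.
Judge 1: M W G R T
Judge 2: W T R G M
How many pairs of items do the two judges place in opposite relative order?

Assign each item its position (1..5) in the first ordering, then rewrite the second ordering as that position sequence:
positions: M→1, W→2, G→3, R→4, T→5
second ordering as positions: [2, 5, 4, 3, 1]
Discordant pairs = inversions in this position sequence.
2: 1 → 1
5: 4, 3, 1 → 3
4: 3, 1 → 2
3: 1 → 1
1: 0
Total: 1 + 3 + 2 + 1 + 0 = 7

7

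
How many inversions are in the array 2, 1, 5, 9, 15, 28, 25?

Element-by-element contributions:
2: 1
1: 0
5: 0
9: 0
15: 0
28: 1
25: 0
Sum: 1 + 0 + 0 + 0 + 0 + 1 + 0 = 2

2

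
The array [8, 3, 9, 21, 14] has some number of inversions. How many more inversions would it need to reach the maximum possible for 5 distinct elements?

Maximum inversions for 5 distinct elements is C(5, 2) = 5·4/2 = 10.
Current inversions — for each element, count later smaller elements:
8: 1
3: 0
9: 0
21: 1
14: 0
Current total: 1 + 0 + 0 + 1 + 0 = 2
Shortfall: 10 − 2 = 8

8 inversions short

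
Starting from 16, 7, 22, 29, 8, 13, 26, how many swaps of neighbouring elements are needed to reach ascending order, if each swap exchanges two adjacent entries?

8

The minimum number of adjacent swaps to sort an array equals its inversion count, since every such swap removes exactly one inversion.
Count inversions — for each element, later elements that are smaller:
16: 7, 8, 13 → 3
7: none → 0
22: 8, 13 → 2
29: 8, 13, 26 → 3
8: none → 0
13: none → 0
26: none → 0
Total inversions: 3 + 0 + 2 + 3 + 0 + 0 + 0 = 8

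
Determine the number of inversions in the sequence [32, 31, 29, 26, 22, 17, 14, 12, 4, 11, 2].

Count, for each position, how many later elements it exceeds:
32: 10
31: 9
29: 8
26: 7
22: 6
17: 5
14: 4
12: 3
4: 1
11: 1
2: 0
Sum: 10 + 9 + 8 + 7 + 6 + 5 + 4 + 3 + 1 + 1 + 0 = 54

54 inversions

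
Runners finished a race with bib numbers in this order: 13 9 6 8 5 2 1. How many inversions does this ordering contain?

Element-by-element contributions:
13 → 9, 6, 8, 5, 2, 1 → 6
9 → 6, 8, 5, 2, 1 → 5
6 → 5, 2, 1 → 3
8 → 5, 2, 1 → 3
5 → 2, 1 → 2
2 → 1 → 1
1 → none → 0
Sum: 6 + 5 + 3 + 3 + 2 + 1 + 0 = 20

20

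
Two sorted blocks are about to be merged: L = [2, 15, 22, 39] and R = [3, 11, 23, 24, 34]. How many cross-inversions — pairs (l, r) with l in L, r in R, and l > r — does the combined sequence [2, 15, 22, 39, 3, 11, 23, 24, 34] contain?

For each element r of the right run, count left-run elements greater than r:
r = 3: 15, 22, 39 → 3
r = 11: 15, 22, 39 → 3
r = 23: 39 → 1
r = 24: 39 → 1
r = 34: 39 → 1
Cross-inversions: 3 + 3 + 1 + 1 + 1 = 9

9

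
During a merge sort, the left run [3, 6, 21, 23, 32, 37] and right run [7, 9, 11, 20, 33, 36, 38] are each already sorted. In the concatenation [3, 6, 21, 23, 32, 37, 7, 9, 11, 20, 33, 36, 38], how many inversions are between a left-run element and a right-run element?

Count, for every r in R, how many entries of L exceed r:
r = 7: 21, 23, 32, 37 → 4
r = 9: 21, 23, 32, 37 → 4
r = 11: 21, 23, 32, 37 → 4
r = 20: 21, 23, 32, 37 → 4
r = 33: 37 → 1
r = 36: 37 → 1
r = 38: none → 0
Cross-inversions: 4 + 4 + 4 + 4 + 1 + 1 + 0 = 18

18 split inversions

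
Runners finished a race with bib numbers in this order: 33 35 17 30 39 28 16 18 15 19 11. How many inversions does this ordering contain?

There are 42 inversions.

Element-by-element contributions:
33 → 17, 30, 28, 16, 18, 15, 19, 11 → 8
35 → 17, 30, 28, 16, 18, 15, 19, 11 → 8
17 → 16, 15, 11 → 3
30 → 28, 16, 18, 15, 19, 11 → 6
39 → 28, 16, 18, 15, 19, 11 → 6
28 → 16, 18, 15, 19, 11 → 5
16 → 15, 11 → 2
18 → 15, 11 → 2
15 → 11 → 1
19 → 11 → 1
11 → none → 0
Sum: 8 + 8 + 3 + 6 + 6 + 5 + 2 + 2 + 1 + 1 + 0 = 42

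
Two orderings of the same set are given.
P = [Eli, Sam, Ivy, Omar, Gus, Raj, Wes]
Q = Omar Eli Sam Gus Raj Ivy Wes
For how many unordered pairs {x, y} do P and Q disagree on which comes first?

Assign each item its position (1..7) in the first ordering, then rewrite the second ordering as that position sequence:
positions: Eli→1, Sam→2, Ivy→3, Omar→4, Gus→5, Raj→6, Wes→7
second ordering as positions: [4, 1, 2, 5, 6, 3, 7]
Discordant pairs = inversions in this position sequence.
4: 1, 2, 3 → 3
1: 0
2: 0
5: 3 → 1
6: 3 → 1
3: 0
7: 0
Total: 3 + 0 + 0 + 1 + 1 + 0 + 0 = 5

5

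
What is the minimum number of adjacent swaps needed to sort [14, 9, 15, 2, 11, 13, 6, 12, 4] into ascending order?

23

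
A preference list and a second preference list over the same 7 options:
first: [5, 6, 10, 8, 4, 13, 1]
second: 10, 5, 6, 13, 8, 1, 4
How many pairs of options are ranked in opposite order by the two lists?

5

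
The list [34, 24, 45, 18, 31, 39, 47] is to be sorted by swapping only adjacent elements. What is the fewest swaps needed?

7

Minimum adjacent swaps = number of inversions (each swap of adjacent out-of-order elements removes one inversion and no swap can remove more).
Count inversions — for each element, later elements that are smaller:
34: 24, 18, 31 → 3
24: 18 → 1
45: 18, 31, 39 → 3
18: none → 0
31: none → 0
39: none → 0
47: none → 0
Total inversions: 3 + 1 + 3 + 0 + 0 + 0 + 0 = 7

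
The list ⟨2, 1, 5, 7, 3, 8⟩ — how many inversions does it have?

Out-of-order index pairs (1-indexed):
(1,2): 2 > 1
(3,5): 5 > 3
(4,5): 7 > 3
That's 3 pairs.

3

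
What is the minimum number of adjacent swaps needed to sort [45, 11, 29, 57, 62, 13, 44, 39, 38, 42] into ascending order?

22

Each adjacent swap fixes exactly one inversion, so the minimum swap count equals the number of inversions.
Count inversions — for each element, later elements that are smaller:
45: 11, 29, 13, 44, 39, 38, 42 → 7
11: none → 0
29: 13 → 1
57: 13, 44, 39, 38, 42 → 5
62: 13, 44, 39, 38, 42 → 5
13: none → 0
44: 39, 38, 42 → 3
39: 38 → 1
38: none → 0
42: none → 0
Total inversions: 7 + 0 + 1 + 5 + 5 + 0 + 3 + 1 + 0 + 0 = 22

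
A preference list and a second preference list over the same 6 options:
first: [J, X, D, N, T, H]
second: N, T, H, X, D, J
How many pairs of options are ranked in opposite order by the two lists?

There are 11 pairs.

Assign each item its position (1..6) in the first ordering, then rewrite the second ordering as that position sequence:
positions: J→1, X→2, D→3, N→4, T→5, H→6
second ordering as positions: [4, 5, 6, 2, 3, 1]
Discordant pairs = inversions in this position sequence.
4: 2, 3, 1 → 3
5: 2, 3, 1 → 3
6: 2, 3, 1 → 3
2: 1 → 1
3: 1 → 1
1: 0
Total: 3 + 3 + 3 + 1 + 1 + 0 = 11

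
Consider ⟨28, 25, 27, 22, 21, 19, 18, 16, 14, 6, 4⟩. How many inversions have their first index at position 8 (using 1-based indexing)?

3 such elements

The element at index 8 is 16.
Elements after it: 14, 6, 4
Those smaller than 16: 14, 6, 4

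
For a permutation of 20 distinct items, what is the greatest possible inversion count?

190 inversions

The maximum occurs when the array is in strictly decreasing order: every one of the C(20, 2) pairs is inverted.
C(20, 2) = 20·19/2 = 190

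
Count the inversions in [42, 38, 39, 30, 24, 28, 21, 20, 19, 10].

There are 43 out-of-order pairs.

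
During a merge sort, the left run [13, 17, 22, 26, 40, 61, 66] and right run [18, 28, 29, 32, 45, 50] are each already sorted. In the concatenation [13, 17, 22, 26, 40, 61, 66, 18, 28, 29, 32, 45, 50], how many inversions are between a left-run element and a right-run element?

Take each right-half value and tally the left-half values above it:
r = 18: 22, 26, 40, 61, 66 → 5
r = 28: 40, 61, 66 → 3
r = 29: 40, 61, 66 → 3
r = 32: 40, 61, 66 → 3
r = 45: 61, 66 → 2
r = 50: 61, 66 → 2
Cross-inversions: 5 + 3 + 3 + 3 + 2 + 2 = 18

18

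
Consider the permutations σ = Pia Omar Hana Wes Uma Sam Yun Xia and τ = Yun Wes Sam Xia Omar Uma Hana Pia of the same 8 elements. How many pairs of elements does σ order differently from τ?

Discordant pairs: 21

Assign each item its position (1..8) in the first ordering, then rewrite the second ordering as that position sequence:
positions: Pia→1, Omar→2, Hana→3, Wes→4, Uma→5, Sam→6, Yun→7, Xia→8
second ordering as positions: [7, 4, 6, 8, 2, 5, 3, 1]
Discordant pairs = inversions in this position sequence.
7: 4, 6, 2, 5, 3, 1 → 6
4: 2, 3, 1 → 3
6: 2, 5, 3, 1 → 4
8: 2, 5, 3, 1 → 4
2: 1 → 1
5: 3, 1 → 2
3: 1 → 1
1: 0
Total: 6 + 3 + 4 + 4 + 1 + 2 + 1 + 0 = 21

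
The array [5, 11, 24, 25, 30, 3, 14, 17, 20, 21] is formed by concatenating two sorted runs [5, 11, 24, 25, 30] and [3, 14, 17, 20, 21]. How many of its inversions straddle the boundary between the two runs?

17 split inversions

For each element r of the right run, count left-run elements greater than r:
r = 3: 5, 11, 24, 25, 30 → 5
r = 14: 24, 25, 30 → 3
r = 17: 24, 25, 30 → 3
r = 20: 24, 25, 30 → 3
r = 21: 24, 25, 30 → 3
Cross-inversions: 5 + 3 + 3 + 3 + 3 = 17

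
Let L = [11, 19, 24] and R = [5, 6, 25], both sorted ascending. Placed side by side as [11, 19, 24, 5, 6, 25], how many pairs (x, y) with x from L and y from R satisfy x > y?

6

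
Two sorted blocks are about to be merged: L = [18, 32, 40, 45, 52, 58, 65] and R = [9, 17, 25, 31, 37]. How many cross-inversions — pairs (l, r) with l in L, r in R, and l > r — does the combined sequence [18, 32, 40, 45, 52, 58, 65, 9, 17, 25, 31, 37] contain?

31 split inversions

Count, for every r in R, how many entries of L exceed r:
r = 9: 18, 32, 40, 45, 52, 58, 65 → 7
r = 17: 18, 32, 40, 45, 52, 58, 65 → 7
r = 25: 32, 40, 45, 52, 58, 65 → 6
r = 31: 32, 40, 45, 52, 58, 65 → 6
r = 37: 40, 45, 52, 58, 65 → 5
Cross-inversions: 7 + 7 + 6 + 6 + 5 = 31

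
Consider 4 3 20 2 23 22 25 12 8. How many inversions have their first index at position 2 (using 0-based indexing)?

3 such elements

The element at index 2 is 20.
Elements after it: 2, 23, 22, 25, 12, 8
Those smaller than 20: 2, 12, 8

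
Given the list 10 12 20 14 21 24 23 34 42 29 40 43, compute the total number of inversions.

Inversions: 5

Count, for each position, how many later elements it exceeds:
10: 0
12: 0
20: 1
14: 0
21: 0
24: 1
23: 0
34: 1
42: 2
29: 0
40: 0
43: 0
Sum: 0 + 0 + 1 + 0 + 0 + 1 + 0 + 1 + 2 + 0 + 0 + 0 = 5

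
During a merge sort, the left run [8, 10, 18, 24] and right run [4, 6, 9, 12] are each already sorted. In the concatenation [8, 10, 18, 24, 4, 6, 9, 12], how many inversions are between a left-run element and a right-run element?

13

For each element r of the right run, count left-run elements greater than r:
r = 4: 8, 10, 18, 24 → 4
r = 6: 8, 10, 18, 24 → 4
r = 9: 10, 18, 24 → 3
r = 12: 18, 24 → 2
Cross-inversions: 4 + 4 + 3 + 2 = 13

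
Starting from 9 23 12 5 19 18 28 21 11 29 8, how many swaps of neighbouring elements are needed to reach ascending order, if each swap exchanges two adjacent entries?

Minimum adjacent swaps = number of inversions (each swap of adjacent out-of-order elements removes one inversion and no swap can remove more).
Count inversions — for each element, later elements that are smaller:
9: 5, 8 → 2
23: 12, 5, 19, 18, 21, 11, 8 → 7
12: 5, 11, 8 → 3
5: none → 0
19: 18, 11, 8 → 3
18: 11, 8 → 2
28: 21, 11, 8 → 3
21: 11, 8 → 2
11: 8 → 1
29: 8 → 1
8: none → 0
Total inversions: 2 + 7 + 3 + 0 + 3 + 2 + 3 + 2 + 1 + 1 + 0 = 24

24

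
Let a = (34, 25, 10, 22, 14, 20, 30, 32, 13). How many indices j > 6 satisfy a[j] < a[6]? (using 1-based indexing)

The element at index 6 is 20.
Elements after it: 30, 32, 13
Those smaller than 20: 13

1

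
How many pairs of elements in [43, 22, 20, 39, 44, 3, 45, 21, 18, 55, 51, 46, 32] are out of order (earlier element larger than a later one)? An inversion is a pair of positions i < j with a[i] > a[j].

31

Sweep left to right; for each value list the smaller values that follow it:
43: 7
22: 4
20: 2
39: 4
44: 4
3: 0
45: 3
21: 1
18: 0
55: 3
51: 2
46: 1
32: 0
Sum: 7 + 4 + 2 + 4 + 4 + 0 + 3 + 1 + 0 + 3 + 2 + 1 + 0 = 31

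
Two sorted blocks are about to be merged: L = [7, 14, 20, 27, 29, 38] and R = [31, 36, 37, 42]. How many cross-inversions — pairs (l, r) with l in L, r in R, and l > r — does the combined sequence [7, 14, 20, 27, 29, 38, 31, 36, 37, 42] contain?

For each element r of the right run, count left-run elements greater than r:
r = 31: 38 → 1
r = 36: 38 → 1
r = 37: 38 → 1
r = 42: none → 0
Cross-inversions: 1 + 1 + 1 + 0 = 3

Cross-inversions: 3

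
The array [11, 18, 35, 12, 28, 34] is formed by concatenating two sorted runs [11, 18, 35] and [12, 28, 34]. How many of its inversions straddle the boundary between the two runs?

4

For each element r of the right run, count left-run elements greater than r:
r = 12: 18, 35 → 2
r = 28: 35 → 1
r = 34: 35 → 1
Cross-inversions: 2 + 1 + 1 = 4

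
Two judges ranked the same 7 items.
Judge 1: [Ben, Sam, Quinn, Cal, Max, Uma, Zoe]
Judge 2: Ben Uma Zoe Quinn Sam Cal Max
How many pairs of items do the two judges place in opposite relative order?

Discordant pairs: 9

Assign each item its position (1..7) in the first ordering, then rewrite the second ordering as that position sequence:
positions: Ben→1, Sam→2, Quinn→3, Cal→4, Max→5, Uma→6, Zoe→7
second ordering as positions: [1, 6, 7, 3, 2, 4, 5]
Discordant pairs = inversions in this position sequence.
1: 0
6: 3, 2, 4, 5 → 4
7: 3, 2, 4, 5 → 4
3: 2 → 1
2: 0
4: 0
5: 0
Total: 0 + 4 + 4 + 1 + 0 + 0 + 0 = 9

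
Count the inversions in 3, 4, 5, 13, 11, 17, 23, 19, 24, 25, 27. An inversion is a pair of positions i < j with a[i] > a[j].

2 inversions

Element-by-element contributions:
3 → none → 0
4 → none → 0
5 → none → 0
13 → 11 → 1
11 → none → 0
17 → none → 0
23 → 19 → 1
19 → none → 0
24 → none → 0
25 → none → 0
27 → none → 0
Sum: 0 + 0 + 0 + 1 + 0 + 0 + 1 + 0 + 0 + 0 + 0 = 2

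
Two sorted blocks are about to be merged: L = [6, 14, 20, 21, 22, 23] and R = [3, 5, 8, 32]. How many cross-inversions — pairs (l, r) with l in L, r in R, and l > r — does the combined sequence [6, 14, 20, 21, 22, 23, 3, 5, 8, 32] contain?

Count, for every r in R, how many entries of L exceed r:
r = 3: 6, 14, 20, 21, 22, 23 → 6
r = 5: 6, 14, 20, 21, 22, 23 → 6
r = 8: 14, 20, 21, 22, 23 → 5
r = 32: none → 0
Cross-inversions: 6 + 6 + 5 + 0 = 17

17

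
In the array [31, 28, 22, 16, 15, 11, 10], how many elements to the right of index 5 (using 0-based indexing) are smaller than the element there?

The element at index 5 is 11.
Elements after it: 10
Those smaller than 11: 10

1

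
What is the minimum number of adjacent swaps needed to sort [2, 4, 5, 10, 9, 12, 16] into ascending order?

1 swap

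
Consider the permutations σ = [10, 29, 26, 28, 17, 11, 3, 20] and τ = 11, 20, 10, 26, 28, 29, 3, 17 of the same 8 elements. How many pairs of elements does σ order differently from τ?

14 discordant pairs

Assign each item its position (1..8) in the first ordering, then rewrite the second ordering as that position sequence:
positions: 10→1, 29→2, 26→3, 28→4, 17→5, 11→6, 3→7, 20→8
second ordering as positions: [6, 8, 1, 3, 4, 2, 7, 5]
Discordant pairs = inversions in this position sequence.
6: 1, 3, 4, 2, 5 → 5
8: 1, 3, 4, 2, 7, 5 → 6
1: 0
3: 2 → 1
4: 2 → 1
2: 0
7: 5 → 1
5: 0
Total: 5 + 6 + 0 + 1 + 1 + 0 + 1 + 0 = 14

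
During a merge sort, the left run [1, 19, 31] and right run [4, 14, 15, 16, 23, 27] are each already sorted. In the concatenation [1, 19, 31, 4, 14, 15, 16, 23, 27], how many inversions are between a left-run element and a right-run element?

For each element r of the right run, count left-run elements greater than r:
r = 4: 19, 31 → 2
r = 14: 19, 31 → 2
r = 15: 19, 31 → 2
r = 16: 19, 31 → 2
r = 23: 31 → 1
r = 27: 31 → 1
Cross-inversions: 2 + 2 + 2 + 2 + 1 + 1 = 10

10 cross-inversions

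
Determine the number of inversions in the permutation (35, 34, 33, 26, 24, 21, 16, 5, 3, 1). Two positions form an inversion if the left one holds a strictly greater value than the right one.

Count, for each position, how many later elements it exceeds:
35 → 34, 33, 26, 24, 21, 16, 5, 3, 1 → 9
34 → 33, 26, 24, 21, 16, 5, 3, 1 → 8
33 → 26, 24, 21, 16, 5, 3, 1 → 7
26 → 24, 21, 16, 5, 3, 1 → 6
24 → 21, 16, 5, 3, 1 → 5
21 → 16, 5, 3, 1 → 4
16 → 5, 3, 1 → 3
5 → 3, 1 → 2
3 → 1 → 1
1 → none → 0
Sum: 9 + 8 + 7 + 6 + 5 + 4 + 3 + 2 + 1 + 0 = 45

45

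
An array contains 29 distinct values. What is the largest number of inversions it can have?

A reversed (strictly descending) arrangement makes every pair an inversion, giving C(29, 2) inversions.
C(29, 2) = 29·28/2 = 406

Inversions: 406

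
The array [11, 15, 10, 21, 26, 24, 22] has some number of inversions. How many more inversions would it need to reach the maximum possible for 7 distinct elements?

16

Maximum inversions for 7 distinct elements is C(7, 2) = 7·6/2 = 21.
Current inversions — for each element, count later smaller elements:
11: 1
15: 1
10: 0
21: 0
26: 2
24: 1
22: 0
Current total: 1 + 1 + 0 + 0 + 2 + 1 + 0 = 5
Shortfall: 21 − 5 = 16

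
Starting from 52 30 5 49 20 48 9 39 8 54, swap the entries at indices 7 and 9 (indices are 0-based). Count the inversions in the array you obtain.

Positions 7 and 9 hold 39 and 54; after swapping, the array is [52, 30, 5, 49, 20, 48, 9, 54, 8, 39].
Sweep left to right; for each value list the smaller values that follow it:
52 → 30, 5, 49, 20, 48, 9, 8, 39 → 8
30 → 5, 20, 9, 8 → 4
5 → none → 0
49 → 20, 48, 9, 8, 39 → 5
20 → 9, 8 → 2
48 → 9, 8, 39 → 3
9 → 8 → 1
54 → 8, 39 → 2
8 → none → 0
39 → none → 0
Sum: 8 + 4 + 0 + 5 + 2 + 3 + 1 + 2 + 0 + 0 = 25

There are 25 inversions.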